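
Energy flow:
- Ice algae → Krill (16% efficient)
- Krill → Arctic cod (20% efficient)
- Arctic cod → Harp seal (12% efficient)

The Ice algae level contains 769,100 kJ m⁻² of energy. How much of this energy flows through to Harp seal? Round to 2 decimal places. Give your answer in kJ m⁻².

2953.34 kJ m⁻²

Krill: 769100 × 0.16 = 123056 kJ m⁻²
Arctic cod: 123056 × 0.2 = 24611.2 kJ m⁻²
Harp seal: 24611.2 × 0.12 = 2953.344 kJ m⁻²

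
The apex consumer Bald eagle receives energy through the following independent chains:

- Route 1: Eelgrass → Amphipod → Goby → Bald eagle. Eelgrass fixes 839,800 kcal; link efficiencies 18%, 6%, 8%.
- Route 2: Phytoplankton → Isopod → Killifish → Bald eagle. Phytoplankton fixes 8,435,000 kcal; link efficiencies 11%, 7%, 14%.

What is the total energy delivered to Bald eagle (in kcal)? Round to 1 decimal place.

Route 1: 839800 × 0.18 × 0.06 × 0.08 = 725.5872 kcal
Route 2: 8435000 × 0.11 × 0.07 × 0.14 = 9092.93 kcal
Total at Bald eagle: 725.5872 + 9092.93 = 9818.5172 kcal

9818.5 kcal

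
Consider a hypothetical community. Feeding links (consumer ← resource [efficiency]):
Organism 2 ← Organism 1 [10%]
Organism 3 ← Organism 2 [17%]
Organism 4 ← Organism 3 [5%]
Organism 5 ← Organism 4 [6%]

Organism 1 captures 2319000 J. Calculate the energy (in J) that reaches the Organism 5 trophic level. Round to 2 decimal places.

118.27 J

Organism 2: 2319000 × 0.1 = 231900 J
Organism 3: 231900 × 0.17 = 39423 J
Organism 4: 39423 × 0.05 = 1971.15 J
Organism 5: 1971.15 × 0.06 = 118.269 J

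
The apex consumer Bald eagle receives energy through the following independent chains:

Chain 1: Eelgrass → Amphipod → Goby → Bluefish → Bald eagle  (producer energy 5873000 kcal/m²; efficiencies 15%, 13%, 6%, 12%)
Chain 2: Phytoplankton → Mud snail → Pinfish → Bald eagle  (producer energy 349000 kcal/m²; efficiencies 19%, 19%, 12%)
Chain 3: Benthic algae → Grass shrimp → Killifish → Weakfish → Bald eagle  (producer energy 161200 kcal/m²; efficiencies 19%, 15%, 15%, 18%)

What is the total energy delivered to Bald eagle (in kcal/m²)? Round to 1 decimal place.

2460.5 kcal/m²

Chain 1: 5873000 × 0.15 × 0.13 × 0.06 × 0.12 = 824.5692 kcal/m²
Chain 2: 349000 × 0.19 × 0.19 × 0.12 = 1511.868 kcal/m²
Chain 3: 161200 × 0.19 × 0.15 × 0.15 × 0.18 = 124.0434 kcal/m²
Total at Bald eagle: 824.5692 + 1511.868 + 124.0434 = 2460.4806 kcal/m²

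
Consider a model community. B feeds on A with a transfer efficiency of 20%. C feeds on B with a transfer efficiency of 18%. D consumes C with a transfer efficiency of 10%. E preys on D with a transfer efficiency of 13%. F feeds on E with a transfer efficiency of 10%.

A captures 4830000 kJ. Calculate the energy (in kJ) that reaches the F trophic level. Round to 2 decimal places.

226.04 kJ

B: 4830000 × 0.2 = 966000 kJ
C: 966000 × 0.18 = 173880 kJ
D: 173880 × 0.1 = 17388 kJ
E: 17388 × 0.13 = 2260.44 kJ
F: 2260.44 × 0.1 = 226.044 kJ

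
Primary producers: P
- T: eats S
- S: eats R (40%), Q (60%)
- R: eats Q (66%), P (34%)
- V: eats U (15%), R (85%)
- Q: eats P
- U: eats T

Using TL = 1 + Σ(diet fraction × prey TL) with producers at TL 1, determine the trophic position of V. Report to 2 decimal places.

4.05

Q: 1 + 1 = 2
R: 1 + (0.66×2 + 0.34×1) = 2.66
S: 1 + (0.4×2.66 + 0.6×2) = 3.264
T: 1 + 3.264 = 4.264
U: 1 + 4.264 = 5.264
V: 1 + (0.15×5.264 + 0.85×2.66) = 4.0506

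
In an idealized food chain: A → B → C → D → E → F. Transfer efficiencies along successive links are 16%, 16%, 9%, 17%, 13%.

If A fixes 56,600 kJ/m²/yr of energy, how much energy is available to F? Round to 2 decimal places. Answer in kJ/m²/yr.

B: 56600 × 0.16 = 9056 kJ/m²/yr
C: 9056 × 0.16 = 1448.96 kJ/m²/yr
D: 1448.96 × 0.09 = 130.4064 kJ/m²/yr
E: 130.4064 × 0.17 = 22.169088 kJ/m²/yr
F: 22.169088 × 0.13 = 2.88198144 kJ/m²/yr

2.88 kJ/m²/yr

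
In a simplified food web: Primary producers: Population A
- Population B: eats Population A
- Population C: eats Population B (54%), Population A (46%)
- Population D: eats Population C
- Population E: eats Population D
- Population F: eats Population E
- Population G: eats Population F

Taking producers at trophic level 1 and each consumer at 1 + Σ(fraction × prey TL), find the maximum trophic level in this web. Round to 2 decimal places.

6.54

Population B: 1 + 1 = 2
Population C: 1 + (0.54×2 + 0.46×1) = 2.54
Population D: 1 + 2.54 = 3.54
Population E: 1 + 3.54 = 4.54
Population F: 1 + 4.54 = 5.54
Population G: 1 + 5.54 = 6.54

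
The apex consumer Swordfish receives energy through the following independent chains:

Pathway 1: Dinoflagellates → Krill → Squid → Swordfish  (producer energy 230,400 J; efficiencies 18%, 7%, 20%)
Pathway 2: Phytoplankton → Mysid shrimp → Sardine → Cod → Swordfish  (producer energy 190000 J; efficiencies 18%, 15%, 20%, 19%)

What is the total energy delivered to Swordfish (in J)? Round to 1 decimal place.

Pathway 1: 230400 × 0.18 × 0.07 × 0.2 = 580.608 J
Pathway 2: 190000 × 0.18 × 0.15 × 0.2 × 0.19 = 194.94 J
Total at Swordfish: 580.608 + 194.94 = 775.548 J

775.5 J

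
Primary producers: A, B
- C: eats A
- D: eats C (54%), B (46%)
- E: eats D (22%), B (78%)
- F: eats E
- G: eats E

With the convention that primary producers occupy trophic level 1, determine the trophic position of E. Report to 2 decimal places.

C: 1 + 1 = 2
D: 1 + (0.54×2 + 0.46×1) = 2.54
E: 1 + (0.22×2.54 + 0.78×1) = 2.3388
F: 1 + 2.3388 = 3.3388
G: 1 + 2.3388 = 3.3388

2.34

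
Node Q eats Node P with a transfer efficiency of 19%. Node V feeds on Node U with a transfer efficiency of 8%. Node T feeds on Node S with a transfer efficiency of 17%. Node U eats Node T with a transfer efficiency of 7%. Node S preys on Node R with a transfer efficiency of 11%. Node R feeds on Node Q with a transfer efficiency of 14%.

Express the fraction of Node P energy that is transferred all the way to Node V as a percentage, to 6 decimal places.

0.000279%

Product of link efficiencies: 0.19 × 0.14 × 0.11 × 0.17 × 0.07 × 0.08 = 0.000002785552
As a percentage: 0.000002785552 × 100 = 0.000279%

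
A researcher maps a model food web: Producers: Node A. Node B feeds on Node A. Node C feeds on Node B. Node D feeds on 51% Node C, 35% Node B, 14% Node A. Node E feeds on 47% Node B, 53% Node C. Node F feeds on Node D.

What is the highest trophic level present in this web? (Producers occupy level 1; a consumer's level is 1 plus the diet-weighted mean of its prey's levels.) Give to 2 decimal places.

4.37

Node B: 1 + 1 = 2
Node C: 1 + 2 = 3
Node D: 1 + (0.51×3 + 0.35×2 + 0.14×1) = 3.37
Node E: 1 + (0.47×2 + 0.53×3) = 3.53
Node F: 1 + 3.37 = 4.37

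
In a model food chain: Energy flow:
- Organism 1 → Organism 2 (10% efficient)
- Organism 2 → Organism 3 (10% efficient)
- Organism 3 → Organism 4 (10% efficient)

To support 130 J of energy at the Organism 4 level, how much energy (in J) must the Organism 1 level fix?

Cumulative transfer efficiency: 0.1 × 0.1 × 0.1 = 0.001
Organism 1 energy = 130 / 0.001 = 130000 J

130000 J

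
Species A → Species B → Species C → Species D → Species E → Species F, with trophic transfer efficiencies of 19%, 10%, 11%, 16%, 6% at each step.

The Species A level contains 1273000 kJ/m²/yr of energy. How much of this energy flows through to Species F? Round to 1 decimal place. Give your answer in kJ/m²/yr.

25.5 kJ/m²/yr

Species B: 1273000 × 0.19 = 241870 kJ/m²/yr
Species C: 241870 × 0.1 = 24187 kJ/m²/yr
Species D: 24187 × 0.11 = 2660.57 kJ/m²/yr
Species E: 2660.57 × 0.16 = 425.6912 kJ/m²/yr
Species F: 425.6912 × 0.06 = 25.541472 kJ/m²/yr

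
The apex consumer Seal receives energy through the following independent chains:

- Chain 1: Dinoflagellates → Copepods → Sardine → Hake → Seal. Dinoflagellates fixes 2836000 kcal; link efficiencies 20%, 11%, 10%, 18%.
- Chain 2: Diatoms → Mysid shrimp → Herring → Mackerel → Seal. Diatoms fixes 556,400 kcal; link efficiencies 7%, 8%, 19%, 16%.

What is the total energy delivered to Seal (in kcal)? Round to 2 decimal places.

1217.78 kcal

Chain 1: 2836000 × 0.2 × 0.11 × 0.1 × 0.18 = 1123.056 kcal
Chain 2: 556400 × 0.07 × 0.08 × 0.19 × 0.16 = 94.721536 kcal
Total at Seal: 1123.056 + 94.721536 = 1217.777536 kcal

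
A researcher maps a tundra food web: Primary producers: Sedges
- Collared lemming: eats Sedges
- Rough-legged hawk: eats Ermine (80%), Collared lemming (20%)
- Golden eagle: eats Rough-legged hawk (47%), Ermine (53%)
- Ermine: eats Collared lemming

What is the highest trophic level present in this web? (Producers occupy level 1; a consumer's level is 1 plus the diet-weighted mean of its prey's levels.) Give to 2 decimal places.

Collared lemming: 1 + 1 = 2
Ermine: 1 + 2 = 3
Rough-legged hawk: 1 + (0.8×3 + 0.2×2) = 3.8
Golden eagle: 1 + (0.47×3.8 + 0.53×3) = 4.376

4.38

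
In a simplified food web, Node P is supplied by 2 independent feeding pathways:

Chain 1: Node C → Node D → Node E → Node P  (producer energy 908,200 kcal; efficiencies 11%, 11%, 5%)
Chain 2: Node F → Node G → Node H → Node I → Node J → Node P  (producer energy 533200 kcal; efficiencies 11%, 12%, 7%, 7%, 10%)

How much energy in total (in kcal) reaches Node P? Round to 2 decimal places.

552.91 kcal

Chain 1: 908200 × 0.11 × 0.11 × 0.05 = 549.461 kcal
Chain 2: 533200 × 0.11 × 0.12 × 0.07 × 0.07 × 0.1 = 3.4487376 kcal
Total at Node P: 549.461 + 3.4487376 = 552.9097376 kcal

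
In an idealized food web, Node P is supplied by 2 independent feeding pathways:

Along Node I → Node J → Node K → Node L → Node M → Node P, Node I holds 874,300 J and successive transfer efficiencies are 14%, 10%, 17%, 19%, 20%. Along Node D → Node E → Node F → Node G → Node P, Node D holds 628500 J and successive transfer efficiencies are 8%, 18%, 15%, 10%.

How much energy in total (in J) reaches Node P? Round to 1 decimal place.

Via Node I: 874300 × 0.14 × 0.1 × 0.17 × 0.19 × 0.2 = 79.071692 J
Via Node D: 628500 × 0.08 × 0.18 × 0.15 × 0.1 = 135.756 J
Total at Node P: 79.071692 + 135.756 = 214.827692 J

214.8 J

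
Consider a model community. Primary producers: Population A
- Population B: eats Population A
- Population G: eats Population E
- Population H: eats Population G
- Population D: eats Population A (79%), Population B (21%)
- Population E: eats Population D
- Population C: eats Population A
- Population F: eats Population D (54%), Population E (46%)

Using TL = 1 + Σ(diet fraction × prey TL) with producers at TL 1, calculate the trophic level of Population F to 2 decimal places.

3.67

Population B: 1 + 1 = 2
Population C: 1 + 1 = 2
Population D: 1 + (0.79×1 + 0.21×2) = 2.21
Population E: 1 + 2.21 = 3.21
Population F: 1 + (0.54×2.21 + 0.46×3.21) = 3.67
Population G: 1 + 3.21 = 4.21
Population H: 1 + 4.21 = 5.21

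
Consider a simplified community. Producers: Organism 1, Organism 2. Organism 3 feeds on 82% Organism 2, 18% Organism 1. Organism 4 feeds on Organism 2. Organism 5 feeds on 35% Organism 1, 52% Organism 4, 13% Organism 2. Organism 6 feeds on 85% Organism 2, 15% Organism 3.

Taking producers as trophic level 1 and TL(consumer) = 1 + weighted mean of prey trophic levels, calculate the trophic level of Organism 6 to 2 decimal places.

Organism 3: 1 + (0.82×1 + 0.18×1) = 2
Organism 4: 1 + 1 = 2
Organism 5: 1 + (0.35×1 + 0.52×2 + 0.13×1) = 2.52
Organism 6: 1 + (0.85×1 + 0.15×2) = 2.15

2.15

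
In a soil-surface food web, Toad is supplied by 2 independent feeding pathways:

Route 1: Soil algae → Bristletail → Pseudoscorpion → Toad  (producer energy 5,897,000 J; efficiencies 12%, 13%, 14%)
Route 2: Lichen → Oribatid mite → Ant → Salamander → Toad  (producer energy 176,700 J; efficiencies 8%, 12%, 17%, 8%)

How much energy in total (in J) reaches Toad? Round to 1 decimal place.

12902.1 J

Route 1: 5897000 × 0.12 × 0.13 × 0.14 = 12879.048 J
Route 2: 176700 × 0.08 × 0.12 × 0.17 × 0.08 = 23.069952 J
Total at Toad: 12879.048 + 23.069952 = 12902.117952 J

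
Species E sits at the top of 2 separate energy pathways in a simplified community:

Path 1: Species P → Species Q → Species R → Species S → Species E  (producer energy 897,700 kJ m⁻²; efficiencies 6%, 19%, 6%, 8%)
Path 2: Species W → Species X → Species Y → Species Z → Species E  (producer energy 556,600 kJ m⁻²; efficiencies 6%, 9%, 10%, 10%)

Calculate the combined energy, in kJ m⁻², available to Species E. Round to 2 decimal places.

79.18 kJ m⁻²

Path 1: 897700 × 0.06 × 0.19 × 0.06 × 0.08 = 49.122144 kJ m⁻²
Path 2: 556600 × 0.06 × 0.09 × 0.1 × 0.1 = 30.0564 kJ m⁻²
Total at Species E: 49.122144 + 30.0564 = 79.178544 kJ m⁻²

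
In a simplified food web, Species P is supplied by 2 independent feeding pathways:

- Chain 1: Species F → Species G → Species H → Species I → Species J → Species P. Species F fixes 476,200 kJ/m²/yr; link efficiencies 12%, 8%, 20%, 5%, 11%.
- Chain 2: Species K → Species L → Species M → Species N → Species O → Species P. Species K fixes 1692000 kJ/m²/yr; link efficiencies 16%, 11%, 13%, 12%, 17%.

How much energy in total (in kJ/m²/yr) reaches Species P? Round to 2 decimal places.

84.00 kJ/m²/yr

Chain 1: 476200 × 0.12 × 0.08 × 0.2 × 0.05 × 0.11 = 5.028672 kJ/m²/yr
Chain 2: 1692000 × 0.16 × 0.11 × 0.13 × 0.12 × 0.17 = 78.9744384 kJ/m²/yr
Total at Species P: 5.028672 + 78.9744384 = 84.0031104 kJ/m²/yr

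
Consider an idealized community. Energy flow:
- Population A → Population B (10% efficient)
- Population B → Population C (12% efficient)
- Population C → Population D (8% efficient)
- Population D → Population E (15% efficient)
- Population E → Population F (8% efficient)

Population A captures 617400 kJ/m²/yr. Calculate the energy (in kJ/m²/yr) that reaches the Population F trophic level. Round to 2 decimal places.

Population B: 617400 × 0.1 = 61740 kJ/m²/yr
Population C: 61740 × 0.12 = 7408.8 kJ/m²/yr
Population D: 7408.8 × 0.08 = 592.704 kJ/m²/yr
Population E: 592.704 × 0.15 = 88.9056 kJ/m²/yr
Population F: 88.9056 × 0.08 = 7.112448 kJ/m²/yr

7.11 kJ/m²/yr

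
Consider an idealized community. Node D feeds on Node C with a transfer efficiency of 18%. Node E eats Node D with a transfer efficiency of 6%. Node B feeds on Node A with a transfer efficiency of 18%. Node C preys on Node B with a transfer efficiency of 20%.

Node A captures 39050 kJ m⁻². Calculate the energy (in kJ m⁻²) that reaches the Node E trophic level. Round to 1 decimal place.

15.2 kJ m⁻²

Node B: 39050 × 0.18 = 7029 kJ m⁻²
Node C: 7029 × 0.2 = 1405.8 kJ m⁻²
Node D: 1405.8 × 0.18 = 253.044 kJ m⁻²
Node E: 253.044 × 0.06 = 15.18264 kJ m⁻²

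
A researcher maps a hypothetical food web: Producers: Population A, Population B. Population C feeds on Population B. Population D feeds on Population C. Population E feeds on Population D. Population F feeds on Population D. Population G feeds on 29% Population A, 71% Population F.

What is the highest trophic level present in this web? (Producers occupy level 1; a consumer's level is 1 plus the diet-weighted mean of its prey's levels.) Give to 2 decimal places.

4.13

Population C: 1 + 1 = 2
Population D: 1 + 2 = 3
Population E: 1 + 3 = 4
Population F: 1 + 3 = 4
Population G: 1 + (0.29×1 + 0.71×4) = 4.13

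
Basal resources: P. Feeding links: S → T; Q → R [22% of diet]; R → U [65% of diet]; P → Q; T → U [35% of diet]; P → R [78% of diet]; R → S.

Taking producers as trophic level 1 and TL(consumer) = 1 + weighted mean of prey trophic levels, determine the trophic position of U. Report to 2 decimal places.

Q: 1 + 1 = 2
R: 1 + (0.78×1 + 0.22×2) = 2.22
S: 1 + 2.22 = 3.22
T: 1 + 3.22 = 4.22
U: 1 + (0.35×4.22 + 0.65×2.22) = 3.92

3.92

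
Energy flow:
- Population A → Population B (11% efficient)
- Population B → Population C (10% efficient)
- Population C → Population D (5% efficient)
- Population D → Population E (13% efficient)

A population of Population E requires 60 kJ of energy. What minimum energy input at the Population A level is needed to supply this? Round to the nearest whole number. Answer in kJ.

Cumulative transfer efficiency: 0.11 × 0.1 × 0.05 × 0.13 = 0.0000715
Population A energy = 60 / 0.0000715 = 839161 kJ

839161 kJ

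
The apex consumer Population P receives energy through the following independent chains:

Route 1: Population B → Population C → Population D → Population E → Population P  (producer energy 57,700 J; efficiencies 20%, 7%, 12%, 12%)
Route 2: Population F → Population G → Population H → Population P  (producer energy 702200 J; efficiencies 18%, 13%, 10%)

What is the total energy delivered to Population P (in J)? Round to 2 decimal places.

1654.78 J

Route 1: 57700 × 0.2 × 0.07 × 0.12 × 0.12 = 11.63232 J
Route 2: 702200 × 0.18 × 0.13 × 0.1 = 1643.148 J
Total at Population P: 11.63232 + 1643.148 = 1654.78032 J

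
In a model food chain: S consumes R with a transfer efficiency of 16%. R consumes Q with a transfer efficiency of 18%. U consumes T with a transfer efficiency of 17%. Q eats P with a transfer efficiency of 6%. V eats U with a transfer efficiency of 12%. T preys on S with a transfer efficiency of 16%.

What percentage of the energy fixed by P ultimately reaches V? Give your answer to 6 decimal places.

0.000564%

Product of link efficiencies: 0.06 × 0.18 × 0.16 × 0.16 × 0.17 × 0.12 = 0.000005640192
As a percentage: 0.000005640192 × 100 = 0.000564%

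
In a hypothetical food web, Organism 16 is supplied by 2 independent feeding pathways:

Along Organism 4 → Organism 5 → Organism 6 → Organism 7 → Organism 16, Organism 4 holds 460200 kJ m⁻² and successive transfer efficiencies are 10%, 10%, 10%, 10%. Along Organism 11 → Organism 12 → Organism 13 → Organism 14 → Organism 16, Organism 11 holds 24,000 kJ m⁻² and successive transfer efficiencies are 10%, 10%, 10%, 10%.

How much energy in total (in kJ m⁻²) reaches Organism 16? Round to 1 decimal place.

48.4 kJ m⁻²

Via Organism 4: 460200 × 0.1 × 0.1 × 0.1 × 0.1 = 46.02 kJ m⁻²
Via Organism 11: 24000 × 0.1 × 0.1 × 0.1 × 0.1 = 2.4 kJ m⁻²
Total at Organism 16: 46.02 + 2.4 = 48.42 kJ m⁻²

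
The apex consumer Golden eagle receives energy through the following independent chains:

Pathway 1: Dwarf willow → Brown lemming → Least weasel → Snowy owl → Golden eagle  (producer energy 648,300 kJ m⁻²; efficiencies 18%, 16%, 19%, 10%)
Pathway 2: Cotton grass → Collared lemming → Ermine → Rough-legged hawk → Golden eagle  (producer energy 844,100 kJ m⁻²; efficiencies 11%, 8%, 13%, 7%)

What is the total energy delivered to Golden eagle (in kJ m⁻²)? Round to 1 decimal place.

Pathway 1: 648300 × 0.18 × 0.16 × 0.19 × 0.1 = 354.74976 kJ m⁻²
Pathway 2: 844100 × 0.11 × 0.08 × 0.13 × 0.07 = 67.595528 kJ m⁻²
Total at Golden eagle: 354.74976 + 67.595528 = 422.345288 kJ m⁻²

422.3 kJ m⁻²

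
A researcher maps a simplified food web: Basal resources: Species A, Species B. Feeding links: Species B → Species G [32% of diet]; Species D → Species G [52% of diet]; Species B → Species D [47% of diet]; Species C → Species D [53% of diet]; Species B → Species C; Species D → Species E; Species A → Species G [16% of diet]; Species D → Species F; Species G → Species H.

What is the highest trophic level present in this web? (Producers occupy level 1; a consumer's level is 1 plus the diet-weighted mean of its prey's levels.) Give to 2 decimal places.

Species C: 1 + 1 = 2
Species D: 1 + (0.47×1 + 0.53×2) = 2.53
Species E: 1 + 2.53 = 3.53
Species F: 1 + 2.53 = 3.53
Species G: 1 + (0.52×2.53 + 0.16×1 + 0.32×1) = 2.7956
Species H: 1 + 2.7956 = 3.7956

3.80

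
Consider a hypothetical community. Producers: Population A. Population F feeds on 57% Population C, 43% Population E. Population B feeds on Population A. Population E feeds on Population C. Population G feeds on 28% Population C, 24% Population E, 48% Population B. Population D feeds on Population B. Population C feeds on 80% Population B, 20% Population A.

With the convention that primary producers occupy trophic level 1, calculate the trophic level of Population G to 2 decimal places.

3.66

Population B: 1 + 1 = 2
Population C: 1 + (0.8×2 + 0.2×1) = 2.8
Population D: 1 + 2 = 3
Population E: 1 + 2.8 = 3.8
Population F: 1 + (0.57×2.8 + 0.43×3.8) = 4.23
Population G: 1 + (0.28×2.8 + 0.24×3.8 + 0.48×2) = 3.656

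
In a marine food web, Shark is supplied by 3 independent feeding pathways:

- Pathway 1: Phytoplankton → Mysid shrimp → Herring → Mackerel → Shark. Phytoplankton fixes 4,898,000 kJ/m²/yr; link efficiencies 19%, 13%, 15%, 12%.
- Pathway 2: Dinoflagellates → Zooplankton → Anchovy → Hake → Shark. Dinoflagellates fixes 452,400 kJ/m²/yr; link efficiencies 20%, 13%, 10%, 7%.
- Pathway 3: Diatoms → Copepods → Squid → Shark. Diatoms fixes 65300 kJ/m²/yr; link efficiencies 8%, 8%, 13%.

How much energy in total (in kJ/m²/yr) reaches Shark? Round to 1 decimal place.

Pathway 1: 4898000 × 0.19 × 0.13 × 0.15 × 0.12 = 2177.6508 kJ/m²/yr
Pathway 2: 452400 × 0.2 × 0.13 × 0.1 × 0.07 = 82.3368 kJ/m²/yr
Pathway 3: 65300 × 0.08 × 0.08 × 0.13 = 54.3296 kJ/m²/yr
Total at Shark: 2177.6508 + 82.3368 + 54.3296 = 2314.3172 kJ/m²/yr

2314.3 kJ/m²/yr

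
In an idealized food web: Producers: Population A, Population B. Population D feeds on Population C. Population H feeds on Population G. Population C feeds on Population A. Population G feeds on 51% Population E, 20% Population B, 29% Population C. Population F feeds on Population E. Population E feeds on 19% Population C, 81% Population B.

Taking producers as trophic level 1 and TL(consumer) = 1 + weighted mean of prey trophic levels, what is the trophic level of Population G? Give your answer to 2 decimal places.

2.90

Population C: 1 + 1 = 2
Population D: 1 + 2 = 3
Population E: 1 + (0.19×2 + 0.81×1) = 2.19
Population F: 1 + 2.19 = 3.19
Population G: 1 + (0.51×2.19 + 0.2×1 + 0.29×2) = 2.8969
Population H: 1 + 2.8969 = 3.8969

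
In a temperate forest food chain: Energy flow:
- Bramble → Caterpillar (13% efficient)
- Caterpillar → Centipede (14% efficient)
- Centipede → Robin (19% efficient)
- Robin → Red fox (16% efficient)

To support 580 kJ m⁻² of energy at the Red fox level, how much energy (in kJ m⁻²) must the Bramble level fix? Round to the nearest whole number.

Cumulative transfer efficiency: 0.13 × 0.14 × 0.19 × 0.16 = 0.00055328
Bramble energy = 580 / 0.00055328 = 1048294 kJ m⁻²

1048294 kJ m⁻²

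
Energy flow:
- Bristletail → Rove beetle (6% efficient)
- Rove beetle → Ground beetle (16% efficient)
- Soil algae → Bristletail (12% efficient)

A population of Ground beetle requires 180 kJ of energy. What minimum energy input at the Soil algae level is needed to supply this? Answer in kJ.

156250 kJ

Cumulative transfer efficiency: 0.12 × 0.06 × 0.16 = 0.001152
Soil algae energy = 180 / 0.001152 = 156250 kJ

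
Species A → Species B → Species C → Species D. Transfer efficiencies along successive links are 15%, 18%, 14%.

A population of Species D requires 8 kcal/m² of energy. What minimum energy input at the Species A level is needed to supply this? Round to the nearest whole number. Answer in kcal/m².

2116 kcal/m²

Cumulative transfer efficiency: 0.15 × 0.18 × 0.14 = 0.00378
Species A energy = 8 / 0.00378 = 2116 kcal/m²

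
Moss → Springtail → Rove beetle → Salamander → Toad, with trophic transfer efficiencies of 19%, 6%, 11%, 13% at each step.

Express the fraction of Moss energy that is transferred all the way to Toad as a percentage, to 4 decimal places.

0.0163%

Product of link efficiencies: 0.19 × 0.06 × 0.11 × 0.13 = 0.00016302
As a percentage: 0.00016302 × 100 = 0.0163%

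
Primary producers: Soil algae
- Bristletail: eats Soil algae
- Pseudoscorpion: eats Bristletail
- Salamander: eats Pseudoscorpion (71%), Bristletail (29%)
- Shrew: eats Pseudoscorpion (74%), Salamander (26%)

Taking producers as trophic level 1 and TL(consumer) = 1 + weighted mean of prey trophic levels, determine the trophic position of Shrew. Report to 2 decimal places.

4.18

Bristletail: 1 + 1 = 2
Pseudoscorpion: 1 + 2 = 3
Salamander: 1 + (0.71×3 + 0.29×2) = 3.71
Shrew: 1 + (0.74×3 + 0.26×3.71) = 4.1846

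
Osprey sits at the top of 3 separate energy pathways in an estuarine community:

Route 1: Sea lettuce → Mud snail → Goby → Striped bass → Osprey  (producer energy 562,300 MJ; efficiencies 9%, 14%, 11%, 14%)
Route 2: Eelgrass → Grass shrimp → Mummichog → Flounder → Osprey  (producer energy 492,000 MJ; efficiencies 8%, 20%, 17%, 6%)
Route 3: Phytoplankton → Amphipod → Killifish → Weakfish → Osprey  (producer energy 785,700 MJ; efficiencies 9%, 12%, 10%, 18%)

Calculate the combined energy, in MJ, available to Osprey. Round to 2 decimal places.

Route 1: 562300 × 0.09 × 0.14 × 0.11 × 0.14 = 109.108692 MJ
Route 2: 492000 × 0.08 × 0.2 × 0.17 × 0.06 = 80.2944 MJ
Route 3: 785700 × 0.09 × 0.12 × 0.1 × 0.18 = 152.74008 MJ
Total at Osprey: 109.108692 + 80.2944 + 152.74008 = 342.143172 MJ

342.14 MJ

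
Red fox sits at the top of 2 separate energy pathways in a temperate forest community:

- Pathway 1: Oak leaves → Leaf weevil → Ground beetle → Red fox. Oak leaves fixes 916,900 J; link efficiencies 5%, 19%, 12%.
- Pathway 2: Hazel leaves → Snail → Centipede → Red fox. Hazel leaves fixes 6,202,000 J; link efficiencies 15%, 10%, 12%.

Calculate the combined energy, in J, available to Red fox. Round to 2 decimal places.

12208.87 J

Pathway 1: 916900 × 0.05 × 0.19 × 0.12 = 1045.266 J
Pathway 2: 6202000 × 0.15 × 0.1 × 0.12 = 11163.6 J
Total at Red fox: 1045.266 + 11163.6 = 12208.866 J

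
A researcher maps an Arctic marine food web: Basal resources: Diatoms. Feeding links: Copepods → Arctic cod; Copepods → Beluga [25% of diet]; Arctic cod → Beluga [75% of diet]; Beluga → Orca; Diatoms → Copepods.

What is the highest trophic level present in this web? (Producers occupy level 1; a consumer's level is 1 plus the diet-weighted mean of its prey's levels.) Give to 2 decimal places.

4.75

Copepods: 1 + 1 = 2
Arctic cod: 1 + 2 = 3
Beluga: 1 + (0.75×3 + 0.25×2) = 3.75
Orca: 1 + 3.75 = 4.75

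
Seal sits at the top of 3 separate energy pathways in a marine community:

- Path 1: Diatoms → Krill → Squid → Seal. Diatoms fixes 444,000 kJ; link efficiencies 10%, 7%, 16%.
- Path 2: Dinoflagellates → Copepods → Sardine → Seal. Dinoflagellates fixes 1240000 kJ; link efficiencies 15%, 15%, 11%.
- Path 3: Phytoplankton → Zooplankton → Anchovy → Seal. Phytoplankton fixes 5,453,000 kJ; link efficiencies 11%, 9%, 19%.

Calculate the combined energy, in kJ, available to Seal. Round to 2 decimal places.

13823.37 kJ

Path 1: 444000 × 0.1 × 0.07 × 0.16 = 497.28 kJ
Path 2: 1240000 × 0.15 × 0.15 × 0.11 = 3069 kJ
Path 3: 5453000 × 0.11 × 0.09 × 0.19 = 10257.093 kJ
Total at Seal: 497.28 + 3069 + 10257.093 = 13823.373 kJ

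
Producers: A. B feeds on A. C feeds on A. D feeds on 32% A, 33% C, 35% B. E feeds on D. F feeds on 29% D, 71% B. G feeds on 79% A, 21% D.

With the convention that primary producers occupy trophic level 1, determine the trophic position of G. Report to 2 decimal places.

2.35

B: 1 + 1 = 2
C: 1 + 1 = 2
D: 1 + (0.32×1 + 0.33×2 + 0.35×2) = 2.68
E: 1 + 2.68 = 3.68
F: 1 + (0.29×2.68 + 0.71×2) = 3.1972
G: 1 + (0.79×1 + 0.21×2.68) = 2.3528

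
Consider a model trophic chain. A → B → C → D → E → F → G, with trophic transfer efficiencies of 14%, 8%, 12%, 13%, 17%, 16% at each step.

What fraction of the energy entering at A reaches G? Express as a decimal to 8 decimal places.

0.00000475

Product of link efficiencies: 0.14 × 0.08 × 0.12 × 0.13 × 0.17 × 0.16 = 0.000004752384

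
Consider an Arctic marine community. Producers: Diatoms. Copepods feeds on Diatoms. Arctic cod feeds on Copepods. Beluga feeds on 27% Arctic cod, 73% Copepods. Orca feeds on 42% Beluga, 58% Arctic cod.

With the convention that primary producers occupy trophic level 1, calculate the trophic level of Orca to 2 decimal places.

Copepods: 1 + 1 = 2
Arctic cod: 1 + 2 = 3
Beluga: 1 + (0.27×3 + 0.73×2) = 3.27
Orca: 1 + (0.42×3.27 + 0.58×3) = 4.1134

4.11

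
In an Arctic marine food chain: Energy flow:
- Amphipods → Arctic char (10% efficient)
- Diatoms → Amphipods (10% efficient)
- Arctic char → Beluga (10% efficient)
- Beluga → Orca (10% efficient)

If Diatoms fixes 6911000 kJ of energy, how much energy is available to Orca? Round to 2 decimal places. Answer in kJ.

691.10 kJ

Amphipods: 6911000 × 0.1 = 691100 kJ
Arctic char: 691100 × 0.1 = 69110 kJ
Beluga: 69110 × 0.1 = 6911 kJ
Orca: 6911 × 0.1 = 691.1 kJ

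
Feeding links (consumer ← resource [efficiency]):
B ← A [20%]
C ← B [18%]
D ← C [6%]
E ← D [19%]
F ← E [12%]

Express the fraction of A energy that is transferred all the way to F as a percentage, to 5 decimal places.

Product of link efficiencies: 0.2 × 0.18 × 0.06 × 0.19 × 0.12 = 0.000049248
As a percentage: 0.000049248 × 100 = 0.00492%

0.00492%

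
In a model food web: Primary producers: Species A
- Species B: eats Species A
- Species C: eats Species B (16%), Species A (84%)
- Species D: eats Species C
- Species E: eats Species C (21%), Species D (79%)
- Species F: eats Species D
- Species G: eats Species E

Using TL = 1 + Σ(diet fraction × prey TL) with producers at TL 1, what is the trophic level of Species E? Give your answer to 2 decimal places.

Species B: 1 + 1 = 2
Species C: 1 + (0.16×2 + 0.84×1) = 2.16
Species D: 1 + 2.16 = 3.16
Species E: 1 + (0.21×2.16 + 0.79×3.16) = 3.95
Species F: 1 + 3.16 = 4.16
Species G: 1 + 3.95 = 4.95

3.95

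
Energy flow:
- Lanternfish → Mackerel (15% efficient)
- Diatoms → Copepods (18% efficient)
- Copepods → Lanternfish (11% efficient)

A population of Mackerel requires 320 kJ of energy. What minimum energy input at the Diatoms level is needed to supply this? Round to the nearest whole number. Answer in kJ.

Cumulative transfer efficiency: 0.18 × 0.11 × 0.15 = 0.00297
Diatoms energy = 320 / 0.00297 = 107744 kJ

107744 kJ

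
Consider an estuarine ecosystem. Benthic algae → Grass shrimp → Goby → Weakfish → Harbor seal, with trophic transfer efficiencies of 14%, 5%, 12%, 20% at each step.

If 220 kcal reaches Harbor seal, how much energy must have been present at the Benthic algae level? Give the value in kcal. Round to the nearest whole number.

Cumulative transfer efficiency: 0.14 × 0.05 × 0.12 × 0.2 = 0.000168
Benthic algae energy = 220 / 0.000168 = 1309524 kcal

1309524 kcal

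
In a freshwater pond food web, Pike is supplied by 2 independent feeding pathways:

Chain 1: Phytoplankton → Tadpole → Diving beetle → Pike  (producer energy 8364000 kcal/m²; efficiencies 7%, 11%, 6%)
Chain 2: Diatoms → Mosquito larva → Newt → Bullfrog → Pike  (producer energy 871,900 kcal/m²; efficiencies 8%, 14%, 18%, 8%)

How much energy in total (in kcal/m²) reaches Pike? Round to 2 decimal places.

4004.79 kcal/m²

Chain 1: 8364000 × 0.07 × 0.11 × 0.06 = 3864.168 kcal/m²
Chain 2: 871900 × 0.08 × 0.14 × 0.18 × 0.08 = 140.620032 kcal/m²
Total at Pike: 3864.168 + 140.620032 = 4004.788032 kcal/m²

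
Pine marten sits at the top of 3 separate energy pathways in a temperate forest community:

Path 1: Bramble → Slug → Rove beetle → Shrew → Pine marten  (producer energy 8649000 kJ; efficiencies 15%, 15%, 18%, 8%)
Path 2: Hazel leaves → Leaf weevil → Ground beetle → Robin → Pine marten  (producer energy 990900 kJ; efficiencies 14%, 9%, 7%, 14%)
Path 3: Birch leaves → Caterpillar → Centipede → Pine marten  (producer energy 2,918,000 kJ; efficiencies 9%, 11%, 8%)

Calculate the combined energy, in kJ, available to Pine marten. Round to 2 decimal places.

Path 1: 8649000 × 0.15 × 0.15 × 0.18 × 0.08 = 2802.276 kJ
Path 2: 990900 × 0.14 × 0.09 × 0.07 × 0.14 = 122.356332 kJ
Path 3: 2918000 × 0.09 × 0.11 × 0.08 = 2311.056 kJ
Total at Pine marten: 2802.276 + 122.356332 + 2311.056 = 5235.688332 kJ

5235.69 kJ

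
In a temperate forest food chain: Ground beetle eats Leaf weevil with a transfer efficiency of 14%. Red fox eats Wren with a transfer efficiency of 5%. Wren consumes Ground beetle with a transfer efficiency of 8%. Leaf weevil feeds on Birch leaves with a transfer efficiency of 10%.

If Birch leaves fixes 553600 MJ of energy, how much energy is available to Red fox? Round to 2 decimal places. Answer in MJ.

Leaf weevil: 553600 × 0.1 = 55360 MJ
Ground beetle: 55360 × 0.14 = 7750.4 MJ
Wren: 7750.4 × 0.08 = 620.032 MJ
Red fox: 620.032 × 0.05 = 31.0016 MJ

31.00 MJ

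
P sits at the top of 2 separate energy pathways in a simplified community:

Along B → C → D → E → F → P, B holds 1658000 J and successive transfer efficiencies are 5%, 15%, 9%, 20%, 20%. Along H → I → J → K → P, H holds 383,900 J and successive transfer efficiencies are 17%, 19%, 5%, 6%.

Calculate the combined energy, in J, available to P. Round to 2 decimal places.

Via B: 1658000 × 0.05 × 0.15 × 0.09 × 0.2 × 0.2 = 44.766 J
Via H: 383900 × 0.17 × 0.19 × 0.05 × 0.06 = 37.19991 J
Total at P: 44.766 + 37.19991 = 81.96591 J

81.97 J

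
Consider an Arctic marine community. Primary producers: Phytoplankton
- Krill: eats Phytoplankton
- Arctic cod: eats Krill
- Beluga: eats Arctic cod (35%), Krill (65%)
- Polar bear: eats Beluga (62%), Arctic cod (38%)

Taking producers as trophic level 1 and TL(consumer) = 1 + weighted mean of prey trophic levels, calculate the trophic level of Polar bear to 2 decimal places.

4.22

Krill: 1 + 1 = 2
Arctic cod: 1 + 2 = 3
Beluga: 1 + (0.35×3 + 0.65×2) = 3.35
Polar bear: 1 + (0.62×3.35 + 0.38×3) = 4.217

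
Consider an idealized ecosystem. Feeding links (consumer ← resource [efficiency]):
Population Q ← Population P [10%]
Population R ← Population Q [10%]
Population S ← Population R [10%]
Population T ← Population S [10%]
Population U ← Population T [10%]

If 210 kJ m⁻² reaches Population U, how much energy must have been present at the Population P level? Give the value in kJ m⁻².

Cumulative transfer efficiency: 0.1 × 0.1 × 0.1 × 0.1 × 0.1 = 0.00001
Population P energy = 210 / 0.00001 = 21000000 kJ m⁻²

21000000 kJ m⁻²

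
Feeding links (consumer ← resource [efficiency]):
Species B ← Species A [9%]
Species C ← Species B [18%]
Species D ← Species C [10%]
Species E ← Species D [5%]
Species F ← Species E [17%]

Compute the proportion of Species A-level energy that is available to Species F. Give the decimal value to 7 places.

Product of link efficiencies: 0.09 × 0.18 × 0.1 × 0.05 × 0.17 = 0.00001377

0.0000138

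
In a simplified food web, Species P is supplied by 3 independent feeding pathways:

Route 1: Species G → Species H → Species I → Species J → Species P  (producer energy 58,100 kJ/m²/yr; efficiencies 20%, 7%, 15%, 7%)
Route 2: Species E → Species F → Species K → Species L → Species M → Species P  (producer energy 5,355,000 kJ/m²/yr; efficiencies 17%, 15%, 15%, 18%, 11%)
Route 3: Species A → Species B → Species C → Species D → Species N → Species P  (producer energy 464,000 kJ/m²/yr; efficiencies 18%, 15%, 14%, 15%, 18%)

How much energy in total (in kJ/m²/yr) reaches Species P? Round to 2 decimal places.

461.46 kJ/m²/yr

Route 1: 58100 × 0.2 × 0.07 × 0.15 × 0.07 = 8.5407 kJ/m²/yr
Route 2: 5355000 × 0.17 × 0.15 × 0.15 × 0.18 × 0.11 = 405.560925 kJ/m²/yr
Route 3: 464000 × 0.18 × 0.15 × 0.14 × 0.15 × 0.18 = 47.35584 kJ/m²/yr
Total at Species P: 8.5407 + 405.560925 + 47.35584 = 461.457465 kJ/m²/yr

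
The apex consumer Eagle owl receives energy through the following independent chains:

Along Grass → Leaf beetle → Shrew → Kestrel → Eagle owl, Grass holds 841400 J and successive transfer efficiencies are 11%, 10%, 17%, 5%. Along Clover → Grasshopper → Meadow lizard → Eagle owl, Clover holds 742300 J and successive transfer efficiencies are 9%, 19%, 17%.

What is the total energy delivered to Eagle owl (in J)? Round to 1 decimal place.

2236.5 J

Via Grass: 841400 × 0.11 × 0.1 × 0.17 × 0.05 = 78.6709 J
Via Clover: 742300 × 0.09 × 0.19 × 0.17 = 2157.8661 J
Total at Eagle owl: 78.6709 + 2157.8661 = 2236.537 J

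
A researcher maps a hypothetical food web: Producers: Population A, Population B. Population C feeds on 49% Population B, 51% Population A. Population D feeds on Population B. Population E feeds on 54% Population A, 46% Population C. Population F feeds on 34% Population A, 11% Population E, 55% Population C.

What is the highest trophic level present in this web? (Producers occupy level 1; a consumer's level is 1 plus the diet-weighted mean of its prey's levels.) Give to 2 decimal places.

2.71

Population C: 1 + (0.49×1 + 0.51×1) = 2
Population D: 1 + 1 = 2
Population E: 1 + (0.54×1 + 0.46×2) = 2.46
Population F: 1 + (0.34×1 + 0.11×2.46 + 0.55×2) = 2.7106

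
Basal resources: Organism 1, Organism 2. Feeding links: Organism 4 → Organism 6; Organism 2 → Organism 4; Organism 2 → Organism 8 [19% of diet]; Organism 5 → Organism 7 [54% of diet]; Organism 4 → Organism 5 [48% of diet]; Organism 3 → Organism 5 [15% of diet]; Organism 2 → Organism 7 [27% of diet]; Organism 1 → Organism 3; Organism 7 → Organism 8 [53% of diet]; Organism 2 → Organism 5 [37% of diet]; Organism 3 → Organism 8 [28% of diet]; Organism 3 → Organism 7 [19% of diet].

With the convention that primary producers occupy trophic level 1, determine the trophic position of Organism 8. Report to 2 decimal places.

3.38

Organism 3: 1 + 1 = 2
Organism 4: 1 + 1 = 2
Organism 5: 1 + (0.48×2 + 0.15×2 + 0.37×1) = 2.63
Organism 6: 1 + 2 = 3
Organism 7: 1 + (0.54×2.63 + 0.27×1 + 0.19×2) = 3.0702
Organism 8: 1 + (0.19×1 + 0.28×2 + 0.53×3.0702) = 3.377206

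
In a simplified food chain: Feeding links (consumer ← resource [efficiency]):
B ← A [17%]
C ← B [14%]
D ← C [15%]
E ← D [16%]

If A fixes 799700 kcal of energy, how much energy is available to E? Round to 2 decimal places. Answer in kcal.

456.79 kcal

B: 799700 × 0.17 = 135949 kcal
C: 135949 × 0.14 = 19032.86 kcal
D: 19032.86 × 0.15 = 2854.929 kcal
E: 2854.929 × 0.16 = 456.78864 kcal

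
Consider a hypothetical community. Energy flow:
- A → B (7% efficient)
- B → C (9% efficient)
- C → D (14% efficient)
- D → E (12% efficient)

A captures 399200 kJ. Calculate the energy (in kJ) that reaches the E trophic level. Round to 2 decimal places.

42.25 kJ

B: 399200 × 0.07 = 27944 kJ
C: 27944 × 0.09 = 2514.96 kJ
D: 2514.96 × 0.14 = 352.0944 kJ
E: 352.0944 × 0.12 = 42.251328 kJ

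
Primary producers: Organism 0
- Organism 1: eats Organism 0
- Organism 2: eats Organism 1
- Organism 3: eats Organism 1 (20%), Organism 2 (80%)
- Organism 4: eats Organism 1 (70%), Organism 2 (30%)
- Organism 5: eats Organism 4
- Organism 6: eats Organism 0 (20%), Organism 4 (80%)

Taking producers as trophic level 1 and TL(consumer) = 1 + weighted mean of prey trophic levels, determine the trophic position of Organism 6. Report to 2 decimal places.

3.84

Organism 1: 1 + 1 = 2
Organism 2: 1 + 2 = 3
Organism 3: 1 + (0.2×2 + 0.8×3) = 3.8
Organism 4: 1 + (0.7×2 + 0.3×3) = 3.3
Organism 5: 1 + 3.3 = 4.3
Organism 6: 1 + (0.2×1 + 0.8×3.3) = 3.84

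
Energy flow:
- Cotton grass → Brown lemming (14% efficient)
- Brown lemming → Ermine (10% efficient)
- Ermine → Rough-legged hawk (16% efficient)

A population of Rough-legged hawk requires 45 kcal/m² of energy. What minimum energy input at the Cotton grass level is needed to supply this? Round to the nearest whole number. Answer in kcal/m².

20089 kcal/m²

Cumulative transfer efficiency: 0.14 × 0.1 × 0.16 = 0.00224
Cotton grass energy = 45 / 0.00224 = 20089 kcal/m²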